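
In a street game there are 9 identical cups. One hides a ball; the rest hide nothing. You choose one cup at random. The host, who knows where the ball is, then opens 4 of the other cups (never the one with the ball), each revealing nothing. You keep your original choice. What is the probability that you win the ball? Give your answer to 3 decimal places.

The host can always open 4 empty cups regardless of your choice, so the reveals give no information about your original cup.
P(win by staying) = 1/9 ≈ 0.111.

0.111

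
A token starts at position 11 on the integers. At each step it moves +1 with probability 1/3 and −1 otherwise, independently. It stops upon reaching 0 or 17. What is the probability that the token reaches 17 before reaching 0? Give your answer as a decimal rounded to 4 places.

0.0156

Let r = q/p = (2/3)/(1/3) = 2. The recurrence P(i) = p·P(i+1) + q·P(i−1) with P(0)=0, P(17)=1 gives P(i) = (1 − r^i)/(1 − r^17).
P(11) = (1 − (2)^11) / (1 − (2)^17) = 2047/131071 ≈ 0.0156.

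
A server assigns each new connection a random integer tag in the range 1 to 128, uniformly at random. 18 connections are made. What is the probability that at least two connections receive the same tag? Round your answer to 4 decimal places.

It's easier to compute the probability that all 18 are distinct.
P(all distinct) = 128/128 · 127/128 · ··· · 111/128 ≈ 0.2854.
So the probability of at least one match is 1 − 0.2854 = 0.7146.

0.7146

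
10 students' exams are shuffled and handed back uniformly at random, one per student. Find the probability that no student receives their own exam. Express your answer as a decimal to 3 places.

0.368

This is the derangement probability: permutations of 10 with no fixed point.
D(10) = 10! · (1 − 1/1! + 1/2! − ··· + (−1)^10/10!) = 1334961.
P = 1334961/3628800 = 16481/44800 ≈ 0.368.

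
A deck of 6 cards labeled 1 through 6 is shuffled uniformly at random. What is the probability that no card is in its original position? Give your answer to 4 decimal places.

This is the derangement probability: permutations of 6 with no fixed point.
D(6) = 6! · (1 − 1/1! + 1/2! − ··· + (−1)^6/6!) = 265.
P = 265/720 = 53/144 ≈ 0.3681.

0.3681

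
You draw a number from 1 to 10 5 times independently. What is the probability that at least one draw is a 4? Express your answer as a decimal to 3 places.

0.410

P(no draw is a 4) = (9/10)^5 ≈ 0.590.
P(at least one) = 1 − 0.590 = 0.410.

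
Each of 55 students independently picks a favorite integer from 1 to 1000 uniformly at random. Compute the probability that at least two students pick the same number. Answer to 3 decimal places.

It's easier to compute the probability that all 55 are distinct.
P(all distinct) = 1000/1000 · 999/1000 · ··· · 946/1000 ≈ 0.220.
So the probability of at least one match is 1 − 0.220 = 0.780.

0.780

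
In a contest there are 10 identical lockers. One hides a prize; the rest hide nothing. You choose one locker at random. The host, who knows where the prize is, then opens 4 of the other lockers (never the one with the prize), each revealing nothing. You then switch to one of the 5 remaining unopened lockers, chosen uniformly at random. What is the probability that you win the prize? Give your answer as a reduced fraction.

9/50

Your original locker holds the prize with probability 1/10, so the other 9 collectively hold it with probability 9/10.
The host can always find 4 empty lockers to open, so the reveals don't change that 9/10; it is now spread over the 5 remaining unopened lockers.
P(win by switching) = (9/10) · (1/5) = 9/50.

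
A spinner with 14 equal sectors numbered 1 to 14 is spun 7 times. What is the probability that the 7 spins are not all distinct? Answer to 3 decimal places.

P(all 7 different) = 14/14 · 13/14 · ··· · 8/14 ≈ 0.164.
P(at least two equal) = 1 − 0.164 = 0.836.

0.836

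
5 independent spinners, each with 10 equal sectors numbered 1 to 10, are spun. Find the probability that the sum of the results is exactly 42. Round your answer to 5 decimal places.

0.00495

There are 10^5 = 100000 equally likely outcomes.
The number of ordered 5-tuples from {1,…,10} summing to 42 is 495.
P(sum = 42) = 495/100000 = 99/20000 ≈ 0.00495.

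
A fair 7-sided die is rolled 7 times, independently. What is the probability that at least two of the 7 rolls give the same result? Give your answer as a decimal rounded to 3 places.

0.994

P(all 7 different) = 7/7 · 6/7 · ··· · 1/7 ≈ 0.006.
P(at least two equal) = 1 − 0.006 = 0.994.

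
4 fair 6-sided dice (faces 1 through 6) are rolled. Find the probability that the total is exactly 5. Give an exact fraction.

There are 6^4 = 1296 equally likely outcomes.
The number of ordered 4-tuples from {1,…,6} summing to 5 is 4.
P(sum = 5) = 4/1296 = 1/324.

1/324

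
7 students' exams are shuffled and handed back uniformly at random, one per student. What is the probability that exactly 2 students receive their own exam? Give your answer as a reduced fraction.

11/60

Choose which 2 of the 7 are fixed: C(7,2) = 21 ways.
The remaining 5 must have no fixed point: D(5) = 44.
P = 21·44/5040 = 11/60.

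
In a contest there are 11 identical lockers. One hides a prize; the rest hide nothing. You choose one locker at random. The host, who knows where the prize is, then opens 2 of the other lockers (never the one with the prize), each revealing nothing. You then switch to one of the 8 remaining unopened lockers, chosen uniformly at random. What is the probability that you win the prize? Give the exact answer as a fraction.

Your original locker holds the prize with probability 1/11, so the other 10 collectively hold it with probability 10/11.
The host can always find 2 empty lockers to open, so the reveals don't change that 10/11; it is now spread over the 8 remaining unopened lockers.
P(win by switching) = (10/11) · (1/8) = 5/44.

5/44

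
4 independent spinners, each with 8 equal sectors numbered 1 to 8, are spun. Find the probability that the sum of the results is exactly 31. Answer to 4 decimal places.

0.0010

There are 8^4 = 4096 equally likely outcomes.
The number of ordered 4-tuples from {1,…,8} summing to 31 is 4.
P(sum = 31) = 4/4096 = 1/1024 ≈ 0.0010.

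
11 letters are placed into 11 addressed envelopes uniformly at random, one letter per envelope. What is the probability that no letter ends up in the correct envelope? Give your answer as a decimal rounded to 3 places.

This is the derangement probability: permutations of 11 with no fixed point.
D(11) = 11! · (1 − 1/1! + 1/2! − ··· + (−1)^11/11!) = 14684570.
P = 14684570/39916800 = 1468457/3991680 ≈ 0.368.

0.368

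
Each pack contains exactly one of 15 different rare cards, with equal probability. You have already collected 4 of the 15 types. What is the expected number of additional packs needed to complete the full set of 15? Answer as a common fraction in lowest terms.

Starting from 4 distinct types, each trial gives a new one with probability (15−i)/15 when i types are held, so the wait for the next new type is 15/(15−i).
E = 15/11 + 15/10 + 15/9 + 15/8 + 15/7 + 15/6 + 15/5 + 15/4 + 15/3 + 15/2 + 15/1 = 83711/1848.

83711/1848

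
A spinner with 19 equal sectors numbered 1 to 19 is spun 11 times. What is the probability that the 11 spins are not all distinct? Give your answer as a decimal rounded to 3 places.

P(all 11 different) = 19/19 · 18/19 · ··· · 9/19 ≈ 0.026.
P(at least two equal) = 1 − 0.026 = 0.974.

0.974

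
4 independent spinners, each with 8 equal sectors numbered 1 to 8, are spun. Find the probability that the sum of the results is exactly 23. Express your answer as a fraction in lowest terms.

51/1024

There are 8^4 = 4096 equally likely outcomes.
The number of ordered 4-tuples from {1,…,8} summing to 23 is 204.
P(sum = 23) = 204/4096 = 51/1024.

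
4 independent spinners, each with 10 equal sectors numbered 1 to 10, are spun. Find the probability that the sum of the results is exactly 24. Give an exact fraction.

633/10000

There are 10^4 = 10000 equally likely outcomes.
The number of ordered 4-tuples from {1,…,10} summing to 24 is 633.
P(sum = 24) = 633/10000.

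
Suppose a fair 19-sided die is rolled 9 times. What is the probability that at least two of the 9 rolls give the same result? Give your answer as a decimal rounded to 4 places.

0.8961

P(all 9 different) = 19/19 · 18/19 · ··· · 11/19 ≈ 0.1039.
P(at least two equal) = 1 − 0.1039 = 0.8961.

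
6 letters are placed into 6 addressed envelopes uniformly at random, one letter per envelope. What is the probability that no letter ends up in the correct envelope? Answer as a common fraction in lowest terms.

53/144

This is the derangement probability: permutations of 6 with no fixed point.
D(6) = 6! · (1 − 1/1! + 1/2! − ··· + (−1)^6/6!) = 265.
P = 265/720 = 53/144.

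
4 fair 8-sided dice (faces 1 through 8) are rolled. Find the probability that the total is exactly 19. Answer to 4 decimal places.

There are 8^4 = 4096 equally likely outcomes.
The number of ordered 4-tuples from {1,…,8} summing to 19 is 336.
P(sum = 19) = 336/4096 = 21/256 ≈ 0.0820.

0.0820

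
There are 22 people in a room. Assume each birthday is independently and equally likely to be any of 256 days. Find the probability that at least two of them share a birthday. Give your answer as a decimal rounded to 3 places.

It's easier to compute the probability that all 22 are distinct.
P(all distinct) = 256/256 · 255/256 · ··· · 235/256 ≈ 0.395.
So the probability of at least one match is 1 − 0.395 = 0.605.

0.605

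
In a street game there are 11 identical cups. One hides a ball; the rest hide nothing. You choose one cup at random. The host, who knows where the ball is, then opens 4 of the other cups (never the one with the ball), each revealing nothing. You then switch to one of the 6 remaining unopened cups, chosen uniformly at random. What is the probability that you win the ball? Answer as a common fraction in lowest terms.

Your original cup holds the ball with probability 1/11, so the other 10 collectively hold it with probability 10/11.
The host can always find 4 empty cups to open, so the reveals don't change that 10/11; it is now spread over the 6 remaining unopened cups.
P(win by switching) = (10/11) · (1/6) = 5/33.

5/33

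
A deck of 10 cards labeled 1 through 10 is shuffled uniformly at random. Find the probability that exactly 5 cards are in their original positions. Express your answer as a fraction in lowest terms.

11/3600

Choose which 5 of the 10 are fixed: C(10,5) = 252 ways.
The remaining 5 must have no fixed point: D(5) = 44.
P = 252·44/3628800 = 11/3600.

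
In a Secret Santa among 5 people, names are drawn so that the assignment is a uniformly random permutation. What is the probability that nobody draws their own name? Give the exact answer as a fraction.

11/30

This is the derangement probability: permutations of 5 with no fixed point.
D(5) = 5! · (1 − 1/1! + 1/2! − ··· + (−1)^5/5!) = 44.
P = 44/120 = 11/30.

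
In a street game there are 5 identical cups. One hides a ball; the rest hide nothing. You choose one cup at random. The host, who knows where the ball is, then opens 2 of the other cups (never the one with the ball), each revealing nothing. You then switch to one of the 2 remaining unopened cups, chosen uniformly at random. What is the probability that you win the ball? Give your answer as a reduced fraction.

2/5

Your original cup holds the ball with probability 1/5, so the other 4 collectively hold it with probability 4/5.
The host can always find 2 empty cups to open, so the reveals don't change that 4/5; it is now spread over the 2 remaining unopened cups.
P(win by switching) = (4/5) · (1/2) = 2/5.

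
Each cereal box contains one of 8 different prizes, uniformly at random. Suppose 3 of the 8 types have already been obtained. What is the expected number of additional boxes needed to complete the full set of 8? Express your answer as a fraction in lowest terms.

274/15

Starting from 3 distinct types, each trial gives a new one with probability (8−i)/8 when i types are held, so the wait for the next new type is 8/(8−i).
E = 8/5 + 8/4 + 8/3 + 8/2 + 8/1 = 274/15.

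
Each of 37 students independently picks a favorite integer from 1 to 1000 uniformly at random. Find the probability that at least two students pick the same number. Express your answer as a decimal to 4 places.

It's easier to compute the probability that all 37 are distinct.
P(all distinct) = 1000/1000 · 999/1000 · ··· · 964/1000 ≈ 0.5095.
So the probability of at least one match is 1 − 0.5095 = 0.4905.

0.4905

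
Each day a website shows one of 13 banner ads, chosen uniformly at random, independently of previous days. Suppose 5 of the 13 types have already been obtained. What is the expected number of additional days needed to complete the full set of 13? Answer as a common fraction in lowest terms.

9893/280

Starting from 5 distinct types, each trial gives a new one with probability (13−i)/13 when i types are held, so the wait for the next new type is 13/(13−i).
E = 13/8 + 13/7 + 13/6 + 13/5 + 13/4 + 13/3 + 13/2 + 13/1 = 9893/280.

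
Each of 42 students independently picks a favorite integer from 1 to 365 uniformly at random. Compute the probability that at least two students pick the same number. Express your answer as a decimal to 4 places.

It's easier to compute the probability that all 42 are distinct.
P(all distinct) = 365/365 · 364/365 · ··· · 324/365 ≈ 0.0860.
So the probability of at least one match is 1 − 0.0860 = 0.9140.

0.9140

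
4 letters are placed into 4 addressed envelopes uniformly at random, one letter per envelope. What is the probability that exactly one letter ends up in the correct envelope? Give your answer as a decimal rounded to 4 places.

0.3333

Choose which one is fixed: C(4,1) = 4 ways.
The remaining 3 must have no fixed point: D(3) = 2.
P = 4·2/24 = 1/3 ≈ 0.3333.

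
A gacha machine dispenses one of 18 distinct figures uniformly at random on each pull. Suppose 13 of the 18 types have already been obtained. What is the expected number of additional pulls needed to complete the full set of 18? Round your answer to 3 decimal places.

Starting from 13 distinct types, each trial gives a new one with probability (18−i)/18 when i types are held, so the wait for the next new type is 18/(18−i).
E = 18/5 + 18/4 + 18/3 + 18/2 + 18/1 = 411/10 ≈ 41.100.

41.100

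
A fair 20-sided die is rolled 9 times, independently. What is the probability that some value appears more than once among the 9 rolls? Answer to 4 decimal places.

0.8810

P(all 9 different) = 20/20 · 19/20 · ··· · 12/20 ≈ 0.1190.
P(at least two equal) = 1 − 0.1190 = 0.8810.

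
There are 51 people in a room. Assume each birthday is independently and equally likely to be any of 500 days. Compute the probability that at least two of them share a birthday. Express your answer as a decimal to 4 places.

It's easier to compute the probability that all 51 are distinct.
P(all distinct) = 500/500 · 499/500 · ··· · 450/500 ≈ 0.0713.
So the probability of at least one match is 1 − 0.0713 = 0.9287.

0.9287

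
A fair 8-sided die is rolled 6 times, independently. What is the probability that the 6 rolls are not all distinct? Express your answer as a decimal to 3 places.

0.923

P(all 6 different) = 8/8 · 7/8 · ··· · 3/8 ≈ 0.077.
P(at least two equal) = 1 − 0.077 = 0.923.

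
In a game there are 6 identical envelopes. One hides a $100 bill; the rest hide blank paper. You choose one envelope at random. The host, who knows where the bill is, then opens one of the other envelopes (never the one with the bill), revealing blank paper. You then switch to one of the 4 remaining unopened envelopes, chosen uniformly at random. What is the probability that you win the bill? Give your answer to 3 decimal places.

0.208

Your original envelope holds the bill with probability 1/6, so the other 5 collectively hold it with probability 5/6.
The host can always find an empty envelope to open, so this doesn't change that 5/6; it is now spread over the 4 remaining unopened envelopes.
P(win by switching) = (5/6) · (1/4) = 5/24 ≈ 0.208.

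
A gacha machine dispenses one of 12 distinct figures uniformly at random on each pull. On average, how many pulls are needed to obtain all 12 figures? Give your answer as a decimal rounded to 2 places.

37.24

After i distinct types are collected, each trial gives a new one with probability (12−i)/12, so the expected wait for the next new type is 12/(12−i).
E = 12/12 + 12/11 + 12/10 + 12/9 + 12/8 + 12/7 + 12/6 + 12/5 + 12/4 + 12/3 + 12/2 + 12/1 = 86021/2310 ≈ 37.24.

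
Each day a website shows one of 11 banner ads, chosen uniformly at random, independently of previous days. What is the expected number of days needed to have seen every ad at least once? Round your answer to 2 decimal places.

After i distinct types are collected, each trial gives a new one with probability (11−i)/11, so the expected wait for the next new type is 11/(11−i).
E = 11/11 + 11/10 + 11/9 + 11/8 + 11/7 + 11/6 + 11/5 + 11/4 + 11/3 + 11/2 + 11/1 = 83711/2520 ≈ 33.22.

33.22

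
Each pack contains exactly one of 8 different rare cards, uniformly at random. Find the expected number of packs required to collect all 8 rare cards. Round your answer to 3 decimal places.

After i distinct types are collected, each trial gives a new one with probability (8−i)/8, so the expected wait for the next new type is 8/(8−i).
E = 8/8 + 8/7 + 8/6 + 8/5 + 8/4 + 8/3 + 8/2 + 8/1 = 761/35 ≈ 21.743.

21.743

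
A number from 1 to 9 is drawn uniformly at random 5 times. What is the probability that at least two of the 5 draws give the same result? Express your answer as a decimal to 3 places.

0.744

P(all 5 different) = 9/9 · 8/9 · ··· · 5/9 ≈ 0.256.
P(at least two equal) = 1 − 0.256 = 0.744.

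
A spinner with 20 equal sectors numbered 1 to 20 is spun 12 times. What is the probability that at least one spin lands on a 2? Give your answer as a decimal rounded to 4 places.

0.4596

P(no spin lands on a 2) = (19/20)^12 ≈ 0.5404.
P(at least one) = 1 − 0.5404 = 0.4596.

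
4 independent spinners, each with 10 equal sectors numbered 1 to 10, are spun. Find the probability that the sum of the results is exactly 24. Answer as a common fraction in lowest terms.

There are 10^4 = 10000 equally likely outcomes.
The number of ordered 4-tuples from {1,…,10} summing to 24 is 633.
P(sum = 24) = 633/10000.

633/10000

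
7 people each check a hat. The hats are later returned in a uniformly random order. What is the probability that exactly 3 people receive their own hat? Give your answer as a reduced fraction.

Choose which 3 of the 7 are fixed: C(7,3) = 35 ways.
The remaining 4 must have no fixed point: D(4) = 9.
P = 35·9/5040 = 1/16.

1/16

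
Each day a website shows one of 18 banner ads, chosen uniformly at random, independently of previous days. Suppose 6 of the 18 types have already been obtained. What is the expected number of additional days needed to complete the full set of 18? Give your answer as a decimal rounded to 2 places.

Starting from 6 distinct types, each trial gives a new one with probability (18−i)/18 when i types are held, so the wait for the next new type is 18/(18−i).
E = 18/12 + 18/11 + 18/10 + 18/9 + 18/8 + 18/7 + 18/6 + 18/5 + 18/4 + 18/3 + 18/2 + 18/1 = 86021/1540 ≈ 55.86.

55.86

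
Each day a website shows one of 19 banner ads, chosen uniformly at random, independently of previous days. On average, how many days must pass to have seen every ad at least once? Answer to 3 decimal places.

After i distinct types are collected, each trial gives a new one with probability (19−i)/19, so the expected wait for the next new type is 19/(19−i).
E = 19/19 + 19/18 + 19/17 + 19/16 + 19/15 + 19/14 + 19/13 + 19/12 + 19/11 + 19/10 + 19/9 + 19/8 + 19/7 + 19/6 + 19/5 + 19/4 + 19/3 + 19/2 + 19/1 = 275295799/4084080 ≈ 67.407.

67.407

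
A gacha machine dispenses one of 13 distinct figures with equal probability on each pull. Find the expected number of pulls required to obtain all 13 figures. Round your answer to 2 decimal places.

41.34

After i distinct types are collected, each trial gives a new one with probability (13−i)/13, so the expected wait for the next new type is 13/(13−i).
E = 13/13 + 13/12 + 13/11 + 13/10 + 13/9 + 13/8 + 13/7 + 13/6 + 13/5 + 13/4 + 13/3 + 13/2 + 13/1 = 1145993/27720 ≈ 41.34.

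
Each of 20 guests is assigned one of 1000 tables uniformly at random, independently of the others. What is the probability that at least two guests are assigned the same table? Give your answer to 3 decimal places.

It's easier to compute the probability that all 20 are distinct.
P(all distinct) = 1000/1000 · 999/1000 · ··· · 981/1000 ≈ 0.826.
So the probability of at least one match is 1 − 0.826 = 0.174.

0.174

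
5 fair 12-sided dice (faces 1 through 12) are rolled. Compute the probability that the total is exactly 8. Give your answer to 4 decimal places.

0.0001

There are 12^5 = 248832 equally likely outcomes.
The number of ordered 5-tuples from {1,…,12} summing to 8 is 35.
P(sum = 8) = 35/248832 ≈ 0.0001.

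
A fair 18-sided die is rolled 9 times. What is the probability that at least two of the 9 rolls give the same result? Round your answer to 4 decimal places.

P(all 9 different) = 18/18 · 17/18 · ··· · 10/18 ≈ 0.0889.
P(at least two equal) = 1 − 0.0889 = 0.9111.

0.9111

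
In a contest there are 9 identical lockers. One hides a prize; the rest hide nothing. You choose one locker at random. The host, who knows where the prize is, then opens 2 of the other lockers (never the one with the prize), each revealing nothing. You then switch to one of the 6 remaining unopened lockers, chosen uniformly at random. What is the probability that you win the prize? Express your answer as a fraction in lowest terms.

4/27

Your original locker holds the prize with probability 1/9, so the other 8 collectively hold it with probability 8/9.
The host can always find 2 empty lockers to open, so the reveals don't change that 8/9; it is now spread over the 6 remaining unopened lockers.
P(win by switching) = (8/9) · (1/6) = 4/27.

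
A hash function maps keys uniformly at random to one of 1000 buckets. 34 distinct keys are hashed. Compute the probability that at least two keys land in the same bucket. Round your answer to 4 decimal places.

0.4330

It's easier to compute the probability that all 34 are distinct.
P(all distinct) = 1000/1000 · 999/1000 · ··· · 967/1000 ≈ 0.5670.
So the probability of at least one match is 1 − 0.5670 = 0.4330.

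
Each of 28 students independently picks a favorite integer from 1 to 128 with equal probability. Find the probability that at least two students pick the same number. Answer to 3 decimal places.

It's easier to compute the probability that all 28 are distinct.
P(all distinct) = 128/128 · 127/128 · ··· · 101/128 ≈ 0.041.
So the probability of at least one match is 1 − 0.041 = 0.959.

0.959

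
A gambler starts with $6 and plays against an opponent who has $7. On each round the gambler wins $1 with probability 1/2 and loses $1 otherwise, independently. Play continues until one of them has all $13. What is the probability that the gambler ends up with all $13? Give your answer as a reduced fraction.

6/13

With a fair step, P(i) = ½P(i−1) + ½P(i+1) with P(0)=0, P(13)=1 has the linear solution P(i) = i/13.
P(6) = 6/13.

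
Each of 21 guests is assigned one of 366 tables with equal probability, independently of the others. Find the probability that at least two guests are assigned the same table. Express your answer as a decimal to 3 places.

0.443

It's easier to compute the probability that all 21 are distinct.
P(all distinct) = 366/366 · 365/366 · ··· · 346/366 ≈ 0.557.
So the probability of at least one match is 1 − 0.557 = 0.443.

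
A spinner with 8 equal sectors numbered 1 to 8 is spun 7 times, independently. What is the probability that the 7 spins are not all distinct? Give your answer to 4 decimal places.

P(all 7 different) = 8/8 · 7/8 · ··· · 2/8 ≈ 0.0192.
P(at least two equal) = 1 − 0.0192 = 0.9808.

0.9808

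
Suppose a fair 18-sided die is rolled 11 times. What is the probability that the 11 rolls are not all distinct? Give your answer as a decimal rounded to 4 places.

0.9802

P(all 11 different) = 18/18 · 17/18 · ··· · 8/18 ≈ 0.0198.
P(at least two equal) = 1 − 0.0198 = 0.9802.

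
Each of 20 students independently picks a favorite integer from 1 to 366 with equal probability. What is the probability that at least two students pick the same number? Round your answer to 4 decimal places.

0.4106

It's easier to compute the probability that all 20 are distinct.
P(all distinct) = 366/366 · 365/366 · ··· · 347/366 ≈ 0.5894.
So the probability of at least one match is 1 − 0.5894 = 0.4106.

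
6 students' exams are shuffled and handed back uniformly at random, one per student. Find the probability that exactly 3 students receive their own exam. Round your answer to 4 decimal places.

0.0556

Choose which 3 of the 6 are fixed: C(6,3) = 20 ways.
The remaining 3 must have no fixed point: D(3) = 2.
P = 20·2/720 = 1/18 ≈ 0.0556.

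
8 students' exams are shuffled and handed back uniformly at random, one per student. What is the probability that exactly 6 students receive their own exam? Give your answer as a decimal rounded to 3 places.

Choose which 6 of the 8 are fixed: C(8,6) = 28 ways.
The remaining 2 must have no fixed point: D(2) = 1.
P = 28·1/40320 = 1/1440 ≈ 0.001.

0.001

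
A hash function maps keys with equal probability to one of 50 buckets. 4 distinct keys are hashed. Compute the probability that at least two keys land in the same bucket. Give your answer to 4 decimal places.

0.1156

It's easier to compute the probability that all 4 are distinct.
P(all distinct) = 50/50 · 49/50 · ··· · 47/50 ≈ 0.8844.
So the probability of at least one match is 1 − 0.8844 = 0.1156.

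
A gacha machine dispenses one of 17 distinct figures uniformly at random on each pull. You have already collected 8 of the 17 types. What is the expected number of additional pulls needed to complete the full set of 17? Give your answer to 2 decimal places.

Starting from 8 distinct types, each trial gives a new one with probability (17−i)/17 when i types are held, so the wait for the next new type is 17/(17−i).
E = 17/9 + 17/8 + 17/7 + 17/6 + 17/5 + 17/4 + 17/3 + 17/2 + 17/1 = 121193/2520 ≈ 48.09.

48.09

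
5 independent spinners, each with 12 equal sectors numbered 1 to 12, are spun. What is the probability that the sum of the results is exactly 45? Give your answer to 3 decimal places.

0.015

There are 12^5 = 248832 equally likely outcomes.
The number of ordered 5-tuples from {1,…,12} summing to 45 is 3701.
P(sum = 45) = 3701/248832 ≈ 0.015.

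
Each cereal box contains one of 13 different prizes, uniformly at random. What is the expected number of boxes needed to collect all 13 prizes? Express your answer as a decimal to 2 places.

After i distinct types are collected, each trial gives a new one with probability (13−i)/13, so the expected wait for the next new type is 13/(13−i).
E = 13/13 + 13/12 + 13/11 + 13/10 + 13/9 + 13/8 + 13/7 + 13/6 + 13/5 + 13/4 + 13/3 + 13/2 + 13/1 = 1145993/27720 ≈ 41.34.

41.34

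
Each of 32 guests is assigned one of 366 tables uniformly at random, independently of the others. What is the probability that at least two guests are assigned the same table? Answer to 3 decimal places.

It's easier to compute the probability that all 32 are distinct.
P(all distinct) = 366/366 · 365/366 · ··· · 335/366 ≈ 0.248.
So the probability of at least one match is 1 − 0.248 = 0.752.

0.752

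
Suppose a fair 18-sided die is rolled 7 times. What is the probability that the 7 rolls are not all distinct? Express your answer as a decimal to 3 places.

P(all 7 different) = 18/18 · 17/18 · ··· · 12/18 ≈ 0.262.
P(at least two equal) = 1 − 0.262 = 0.738.

0.738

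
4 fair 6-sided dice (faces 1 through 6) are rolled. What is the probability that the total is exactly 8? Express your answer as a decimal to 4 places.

There are 6^4 = 1296 equally likely outcomes.
The number of ordered 4-tuples from {1,…,6} summing to 8 is 35.
P(sum = 8) = 35/1296 ≈ 0.0270.

0.0270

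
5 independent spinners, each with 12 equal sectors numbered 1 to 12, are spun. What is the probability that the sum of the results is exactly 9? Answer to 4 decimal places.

There are 12^5 = 248832 equally likely outcomes.
The number of ordered 5-tuples from {1,…,12} summing to 9 is 70.
P(sum = 9) = 70/248832 = 35/124416 ≈ 0.0003.

0.0003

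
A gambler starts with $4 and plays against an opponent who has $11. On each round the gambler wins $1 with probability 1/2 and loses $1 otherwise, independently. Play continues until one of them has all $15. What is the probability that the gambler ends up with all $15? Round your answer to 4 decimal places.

With a fair step, P(i) = ½P(i−1) + ½P(i+1) with P(0)=0, P(15)=1 has the linear solution P(i) = i/15.
P(4) = 4/15 ≈ 0.2667.

0.2667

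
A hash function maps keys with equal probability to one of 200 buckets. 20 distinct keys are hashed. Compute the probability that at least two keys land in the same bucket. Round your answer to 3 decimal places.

It's easier to compute the probability that all 20 are distinct.
P(all distinct) = 200/200 · 199/200 · ··· · 181/200 ≈ 0.374.
So the probability of at least one match is 1 − 0.374 = 0.626.

0.626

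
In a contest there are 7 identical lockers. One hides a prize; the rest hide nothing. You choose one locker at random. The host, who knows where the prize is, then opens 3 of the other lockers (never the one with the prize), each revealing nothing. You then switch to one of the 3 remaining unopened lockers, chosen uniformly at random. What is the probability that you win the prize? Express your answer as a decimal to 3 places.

0.286

Your original locker holds the prize with probability 1/7, so the other 6 collectively hold it with probability 6/7.
The host can always find 3 empty lockers to open, so the reveals don't change that 6/7; it is now spread over the 3 remaining unopened lockers.
P(win by switching) = (6/7) · (1/3) = 2/7 ≈ 0.286.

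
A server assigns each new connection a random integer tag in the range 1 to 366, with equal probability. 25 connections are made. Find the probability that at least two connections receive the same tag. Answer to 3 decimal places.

It's easier to compute the probability that all 25 are distinct.
P(all distinct) = 366/366 · 365/366 · ··· · 342/366 ≈ 0.432.
So the probability of at least one match is 1 − 0.432 = 0.568.

0.568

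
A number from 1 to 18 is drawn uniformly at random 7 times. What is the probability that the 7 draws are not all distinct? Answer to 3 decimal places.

P(all 7 different) = 18/18 · 17/18 · ··· · 12/18 ≈ 0.262.
P(at least two equal) = 1 − 0.262 = 0.738.

0.738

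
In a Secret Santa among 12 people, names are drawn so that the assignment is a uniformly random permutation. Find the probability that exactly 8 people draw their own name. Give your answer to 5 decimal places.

Choose which 8 of the 12 are fixed: C(12,8) = 495 ways.
The remaining 4 must have no fixed point: D(4) = 9.
P = 495·9/479001600 = 1/107520 ≈ 0.00001.

0.00001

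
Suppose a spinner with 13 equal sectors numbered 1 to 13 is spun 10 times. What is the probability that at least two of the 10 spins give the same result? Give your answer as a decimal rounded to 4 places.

P(all 10 different) = 13/13 · 12/13 · ··· · 4/13 ≈ 0.0075.
P(at least two equal) = 1 − 0.0075 = 0.9925.

0.9925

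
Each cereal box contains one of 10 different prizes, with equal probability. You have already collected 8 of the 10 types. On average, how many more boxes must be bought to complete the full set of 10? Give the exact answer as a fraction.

15

Starting from 8 distinct types, each trial gives a new one with probability (10−i)/10 when i types are held, so the wait for the next new type is 10/(10−i).
E = 10/2 + 10/1 = 15.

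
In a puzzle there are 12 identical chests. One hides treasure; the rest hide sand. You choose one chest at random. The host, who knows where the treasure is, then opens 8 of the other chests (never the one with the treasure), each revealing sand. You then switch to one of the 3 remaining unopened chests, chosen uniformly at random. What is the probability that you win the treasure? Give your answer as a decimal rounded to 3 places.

0.306

Your original chest holds the treasure with probability 1/12, so the other 11 collectively hold it with probability 11/12.
The host can always find 8 empty chests to open, so the reveals don't change that 11/12; it is now spread over the 3 remaining unopened chests.
P(win by switching) = (11/12) · (1/3) = 11/36 ≈ 0.306.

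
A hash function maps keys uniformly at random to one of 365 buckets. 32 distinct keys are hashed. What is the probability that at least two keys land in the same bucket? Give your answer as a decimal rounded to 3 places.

It's easier to compute the probability that all 32 are distinct.
P(all distinct) = 365/365 · 364/365 · ··· · 334/365 ≈ 0.247.
So the probability of at least one match is 1 − 0.247 = 0.753.

0.753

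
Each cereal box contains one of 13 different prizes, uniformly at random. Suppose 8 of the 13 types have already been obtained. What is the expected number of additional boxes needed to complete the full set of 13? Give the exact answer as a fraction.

Starting from 8 distinct types, each trial gives a new one with probability (13−i)/13 when i types are held, so the wait for the next new type is 13/(13−i).
E = 13/5 + 13/4 + 13/3 + 13/2 + 13/1 = 1781/60.

1781/60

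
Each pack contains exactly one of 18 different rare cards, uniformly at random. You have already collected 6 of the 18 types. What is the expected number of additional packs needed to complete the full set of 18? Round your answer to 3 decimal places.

55.858

Starting from 6 distinct types, each trial gives a new one with probability (18−i)/18 when i types are held, so the wait for the next new type is 18/(18−i).
E = 18/12 + 18/11 + 18/10 + 18/9 + 18/8 + 18/7 + 18/6 + 18/5 + 18/4 + 18/3 + 18/2 + 18/1 = 86021/1540 ≈ 55.858.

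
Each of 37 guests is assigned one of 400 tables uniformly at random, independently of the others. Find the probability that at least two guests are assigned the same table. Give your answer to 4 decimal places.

0.8206

It's easier to compute the probability that all 37 are distinct.
P(all distinct) = 400/400 · 399/400 · ··· · 364/400 ≈ 0.1794.
So the probability of at least one match is 1 − 0.1794 = 0.8206.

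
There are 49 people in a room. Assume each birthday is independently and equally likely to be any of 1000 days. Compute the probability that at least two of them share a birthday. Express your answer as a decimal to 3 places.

0.697

It's easier to compute the probability that all 49 are distinct.
P(all distinct) = 1000/1000 · 999/1000 · ··· · 952/1000 ≈ 0.303.
So the probability of at least one match is 1 − 0.303 = 0.697.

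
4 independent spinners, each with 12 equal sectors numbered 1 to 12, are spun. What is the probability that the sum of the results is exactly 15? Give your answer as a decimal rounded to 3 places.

0.018

There are 12^4 = 20736 equally likely outcomes.
The number of ordered 4-tuples from {1,…,12} summing to 15 is 364.
P(sum = 15) = 364/20736 = 91/5184 ≈ 0.018.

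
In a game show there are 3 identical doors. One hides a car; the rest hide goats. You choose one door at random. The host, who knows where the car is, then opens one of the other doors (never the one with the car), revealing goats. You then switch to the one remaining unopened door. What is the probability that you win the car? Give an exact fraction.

Your original door holds the car with probability 1/3, so the other 2 collectively hold it with probability 2/3.
The host can always find an empty door to open, so this doesn't change that 2/3; it is now spread over the 1 remaining unopened door.
P(win by switching) = (2/3) · (1/1) = 2/3.

2/3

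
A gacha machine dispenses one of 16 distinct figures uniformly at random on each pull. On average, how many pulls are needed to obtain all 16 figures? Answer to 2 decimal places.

After i distinct types are collected, each trial gives a new one with probability (16−i)/16, so the expected wait for the next new type is 16/(16−i).
E = 16/16 + 16/15 + 16/14 + 16/13 + 16/12 + 16/11 + 16/10 + 16/9 + 16/8 + 16/7 + 16/6 + 16/5 + 16/4 + 16/3 + 16/2 + 16/1 = 2436559/45045 ≈ 54.09.

54.09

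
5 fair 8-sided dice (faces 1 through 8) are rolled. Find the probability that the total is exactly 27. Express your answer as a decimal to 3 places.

0.053

There are 8^5 = 32768 equally likely outcomes.
The number of ordered 5-tuples from {1,…,8} summing to 27 is 1750.
P(sum = 27) = 1750/32768 = 875/16384 ≈ 0.053.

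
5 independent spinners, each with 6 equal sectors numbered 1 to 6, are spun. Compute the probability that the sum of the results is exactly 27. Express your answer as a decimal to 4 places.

0.0045

There are 6^5 = 7776 equally likely outcomes.
The number of ordered 5-tuples from {1,…,6} summing to 27 is 35.
P(sum = 27) = 35/7776 ≈ 0.0045.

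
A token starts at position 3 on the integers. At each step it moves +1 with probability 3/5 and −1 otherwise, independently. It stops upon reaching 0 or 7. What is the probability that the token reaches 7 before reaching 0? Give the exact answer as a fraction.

1539/2059

Let r = q/p = (2/5)/(3/5) = 2/3. The recurrence P(i) = p·P(i+1) + q·P(i−1) with P(0)=0, P(7)=1 gives P(i) = (1 − r^i)/(1 − r^7).
P(3) = (1 − (2/3)^3) / (1 − (2/3)^7) = 1539/2059.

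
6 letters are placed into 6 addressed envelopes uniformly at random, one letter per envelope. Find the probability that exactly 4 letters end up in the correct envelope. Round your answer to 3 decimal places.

0.021

Choose which 4 of the 6 are fixed: C(6,4) = 15 ways.
The remaining 2 must have no fixed point: D(2) = 1.
P = 15·1/720 = 1/48 ≈ 0.021.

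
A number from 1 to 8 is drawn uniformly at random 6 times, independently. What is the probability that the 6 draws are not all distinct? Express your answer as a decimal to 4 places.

0.9231

P(all 6 different) = 8/8 · 7/8 · ··· · 3/8 ≈ 0.0769.
P(at least two equal) = 1 − 0.0769 = 0.9231.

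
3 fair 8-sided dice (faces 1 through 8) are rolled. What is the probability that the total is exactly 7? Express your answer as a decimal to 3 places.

There are 8^3 = 512 equally likely outcomes.
The number of ordered 3-tuples from {1,…,8} summing to 7 is 15.
P(sum = 7) = 15/512 ≈ 0.029.

0.029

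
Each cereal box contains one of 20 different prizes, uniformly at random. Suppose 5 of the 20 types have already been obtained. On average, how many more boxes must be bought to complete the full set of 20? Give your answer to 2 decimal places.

66.36

Starting from 5 distinct types, each trial gives a new one with probability (20−i)/20 when i types are held, so the wait for the next new type is 20/(20−i).
E = 20/15 + 20/14 + 20/13 + 20/12 + 20/11 + 20/10 + 20/9 + 20/8 + 20/7 + 20/6 + 20/5 + 20/4 + 20/3 + 20/2 + 20/1 = 1195757/18018 ≈ 66.36.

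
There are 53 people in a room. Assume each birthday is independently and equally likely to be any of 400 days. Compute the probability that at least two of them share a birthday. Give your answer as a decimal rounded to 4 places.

It's easier to compute the probability that all 53 are distinct.
P(all distinct) = 400/400 · 399/400 · ··· · 348/400 ≈ 0.0271.
So the probability of at least one match is 1 − 0.0271 = 0.9729.

0.9729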